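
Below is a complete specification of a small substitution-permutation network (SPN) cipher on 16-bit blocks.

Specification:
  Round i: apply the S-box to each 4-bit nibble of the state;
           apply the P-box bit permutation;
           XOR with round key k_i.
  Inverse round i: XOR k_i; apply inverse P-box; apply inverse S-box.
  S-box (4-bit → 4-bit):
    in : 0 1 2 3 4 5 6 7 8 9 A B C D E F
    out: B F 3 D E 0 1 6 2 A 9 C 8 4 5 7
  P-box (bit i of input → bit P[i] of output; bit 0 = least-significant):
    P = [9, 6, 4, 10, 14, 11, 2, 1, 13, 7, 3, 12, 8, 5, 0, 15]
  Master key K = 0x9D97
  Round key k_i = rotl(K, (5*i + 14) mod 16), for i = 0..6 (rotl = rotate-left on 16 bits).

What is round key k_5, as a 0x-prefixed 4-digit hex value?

0xCBCE

K = 0x9D97
k_0 = rotl(K, (5*0+14) mod 16) = rotl(K, 14) = 0xE765
k_1 = rotl(K, (5*1+14) mod 16) = rotl(K, 3) = 0xECBC
k_2 = rotl(K, (5*2+14) mod 16) = rotl(K, 8) = 0x979D
k_3 = rotl(K, (5*3+14) mod 16) = rotl(K, 13) = 0xF3B2
k_4 = rotl(K, (5*4+14) mod 16) = rotl(K, 2) = 0x765E
k_5 = rotl(K, (5*5+14) mod 16) = rotl(K, 7) = 0xCBCE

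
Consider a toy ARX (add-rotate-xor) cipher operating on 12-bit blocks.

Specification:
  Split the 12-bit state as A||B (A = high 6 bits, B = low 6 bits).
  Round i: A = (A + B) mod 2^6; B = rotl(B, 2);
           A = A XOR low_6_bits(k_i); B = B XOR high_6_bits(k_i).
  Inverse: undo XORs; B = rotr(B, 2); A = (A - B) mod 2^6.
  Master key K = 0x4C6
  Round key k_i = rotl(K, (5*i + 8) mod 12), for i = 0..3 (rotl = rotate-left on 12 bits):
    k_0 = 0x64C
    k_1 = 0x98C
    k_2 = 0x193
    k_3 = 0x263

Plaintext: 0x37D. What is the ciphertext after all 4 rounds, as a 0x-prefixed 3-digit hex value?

0x756

s_0 = plaintext = 0x37D
s_1 = Round(s_0, k_0) = 0x1AE
s_2 = Round(s_1, k_1) = 0xE1C
s_3 = Round(s_2, k_2) = 0x1F7
s_4 = Round(s_3, k_3) = 0x756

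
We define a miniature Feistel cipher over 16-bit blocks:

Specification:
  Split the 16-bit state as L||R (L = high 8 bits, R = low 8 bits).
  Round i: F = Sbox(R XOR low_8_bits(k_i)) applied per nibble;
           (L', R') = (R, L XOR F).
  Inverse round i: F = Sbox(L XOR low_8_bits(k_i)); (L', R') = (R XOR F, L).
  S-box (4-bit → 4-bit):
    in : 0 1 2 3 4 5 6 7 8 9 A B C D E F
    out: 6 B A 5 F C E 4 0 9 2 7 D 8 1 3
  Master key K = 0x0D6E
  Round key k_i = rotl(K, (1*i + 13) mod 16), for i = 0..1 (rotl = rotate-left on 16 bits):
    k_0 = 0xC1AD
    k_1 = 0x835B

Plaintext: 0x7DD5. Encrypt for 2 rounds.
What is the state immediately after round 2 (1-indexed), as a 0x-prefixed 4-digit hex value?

s_0 = plaintext = 0x7DD5
s_1 = Round(s_0, k_0) = 0xD53D
s_2 = Round(s_1, k_1) = 0x3D3B

0x3D3B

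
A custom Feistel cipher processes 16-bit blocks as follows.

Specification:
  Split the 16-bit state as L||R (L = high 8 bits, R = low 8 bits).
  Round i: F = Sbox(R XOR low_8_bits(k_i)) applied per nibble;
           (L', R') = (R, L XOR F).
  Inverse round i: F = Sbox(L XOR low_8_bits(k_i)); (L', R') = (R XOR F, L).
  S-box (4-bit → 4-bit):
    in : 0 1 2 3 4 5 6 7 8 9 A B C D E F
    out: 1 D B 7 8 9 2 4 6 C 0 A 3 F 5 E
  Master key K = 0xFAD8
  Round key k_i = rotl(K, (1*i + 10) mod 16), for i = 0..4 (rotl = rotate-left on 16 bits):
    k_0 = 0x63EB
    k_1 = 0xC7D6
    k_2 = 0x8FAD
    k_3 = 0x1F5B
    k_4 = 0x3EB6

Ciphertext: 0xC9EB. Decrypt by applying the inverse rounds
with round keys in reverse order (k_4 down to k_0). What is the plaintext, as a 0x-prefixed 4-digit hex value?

s_0 = ciphertext = 0xC9EB
s_1 = InvRound(s_0, k_4) = 0xA5C9
s_2 = InvRound(s_1, k_3) = 0x2CA5
s_3 = InvRound(s_2, k_2) = 0xC82C
s_4 = InvRound(s_3, k_1) = 0xF9C8
s_5 = InvRound(s_4, k_0) = 0x13F9

0x13F9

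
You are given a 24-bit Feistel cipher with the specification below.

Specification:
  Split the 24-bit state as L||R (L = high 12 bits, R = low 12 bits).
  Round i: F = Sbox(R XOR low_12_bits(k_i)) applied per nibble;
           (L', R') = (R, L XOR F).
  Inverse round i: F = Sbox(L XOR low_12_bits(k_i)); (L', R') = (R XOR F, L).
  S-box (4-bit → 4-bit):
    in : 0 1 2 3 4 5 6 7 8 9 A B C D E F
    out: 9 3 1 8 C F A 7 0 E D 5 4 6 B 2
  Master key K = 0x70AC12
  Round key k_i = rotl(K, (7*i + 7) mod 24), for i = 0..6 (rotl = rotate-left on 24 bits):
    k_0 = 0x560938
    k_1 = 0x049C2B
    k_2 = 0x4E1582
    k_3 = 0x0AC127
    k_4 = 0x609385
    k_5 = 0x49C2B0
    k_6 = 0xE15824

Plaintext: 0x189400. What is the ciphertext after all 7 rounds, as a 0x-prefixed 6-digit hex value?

s_0 = plaintext = 0x189400
s_1 = Round(s_0, k_0) = 0x400709
s_2 = Round(s_1, k_1) = 0x709111
s_3 = Round(s_2, k_2) = 0x111BE1
s_4 = Round(s_3, k_3) = 0xBE1C5B
s_5 = Round(s_4, k_4) = 0xC5B98A
s_6 = Round(s_5, k_5) = 0x98A9D6
s_7 = Round(s_6, k_6) = 0x9D6AAB

0x9D6AAB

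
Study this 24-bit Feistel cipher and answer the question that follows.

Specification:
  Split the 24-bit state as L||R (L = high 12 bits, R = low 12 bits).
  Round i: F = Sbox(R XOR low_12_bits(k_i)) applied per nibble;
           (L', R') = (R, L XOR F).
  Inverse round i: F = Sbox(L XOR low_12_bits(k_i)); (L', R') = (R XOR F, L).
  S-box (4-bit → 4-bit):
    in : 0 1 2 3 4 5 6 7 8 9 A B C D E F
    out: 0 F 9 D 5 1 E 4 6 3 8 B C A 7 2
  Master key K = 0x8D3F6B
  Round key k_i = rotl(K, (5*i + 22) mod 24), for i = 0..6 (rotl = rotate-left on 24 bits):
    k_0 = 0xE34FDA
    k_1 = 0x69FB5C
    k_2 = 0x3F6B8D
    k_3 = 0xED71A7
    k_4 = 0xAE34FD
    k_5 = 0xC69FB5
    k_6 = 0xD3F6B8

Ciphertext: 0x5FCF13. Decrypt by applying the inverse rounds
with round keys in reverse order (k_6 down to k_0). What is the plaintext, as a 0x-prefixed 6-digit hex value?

0xA202DD

s_0 = ciphertext = 0x5FCF13
s_1 = InvRound(s_0, k_6) = 0x2465FC
s_2 = InvRound(s_1, k_5) = 0xFD1246
s_3 = InvRound(s_2, k_4) = 0x9DAFD1
s_4 = InvRound(s_3, k_3) = 0x99B9DA
s_5 = InvRound(s_4, k_2) = 0x02499B
s_6 = InvRound(s_5, k_1) = 0x2DD024
s_7 = InvRound(s_6, k_0) = 0xA202DD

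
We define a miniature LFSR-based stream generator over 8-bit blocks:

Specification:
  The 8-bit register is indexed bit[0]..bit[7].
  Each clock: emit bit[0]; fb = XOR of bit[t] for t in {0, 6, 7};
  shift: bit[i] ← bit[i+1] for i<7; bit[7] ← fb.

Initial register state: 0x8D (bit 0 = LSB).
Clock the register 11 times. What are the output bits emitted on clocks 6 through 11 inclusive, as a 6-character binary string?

reg_0 = 0x8D
clock 1: out=1, reg = 0x46
clock 2: out=0, reg = 0xA3
clock 3: out=1, reg = 0x51
clock 4: out=1, reg = 0x28
clock 5: out=0, reg = 0x14
clock 6: out=0, reg = 0x0A
clock 7: out=0, reg = 0x05
clock 8: out=1, reg = 0x82
clock 9: out=0, reg = 0xC1
clock 10: out=1, reg = 0xE0
clock 11: out=0, reg = 0x70

001010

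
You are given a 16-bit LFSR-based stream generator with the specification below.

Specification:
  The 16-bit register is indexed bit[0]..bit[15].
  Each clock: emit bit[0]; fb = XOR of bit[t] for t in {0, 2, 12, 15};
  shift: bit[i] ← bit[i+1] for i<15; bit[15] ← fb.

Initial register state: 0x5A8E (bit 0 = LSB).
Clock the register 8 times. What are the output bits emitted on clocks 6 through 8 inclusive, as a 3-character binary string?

001

reg_0 = 0x5A8E
clock 1: out=0, reg = 0x2D47
clock 2: out=1, reg = 0x16A3
clock 3: out=1, reg = 0x0B51
clock 4: out=1, reg = 0x85A8
clock 5: out=0, reg = 0xC2D4
clock 6: out=0, reg = 0x616A
clock 7: out=0, reg = 0x30B5
clock 8: out=1, reg = 0x985A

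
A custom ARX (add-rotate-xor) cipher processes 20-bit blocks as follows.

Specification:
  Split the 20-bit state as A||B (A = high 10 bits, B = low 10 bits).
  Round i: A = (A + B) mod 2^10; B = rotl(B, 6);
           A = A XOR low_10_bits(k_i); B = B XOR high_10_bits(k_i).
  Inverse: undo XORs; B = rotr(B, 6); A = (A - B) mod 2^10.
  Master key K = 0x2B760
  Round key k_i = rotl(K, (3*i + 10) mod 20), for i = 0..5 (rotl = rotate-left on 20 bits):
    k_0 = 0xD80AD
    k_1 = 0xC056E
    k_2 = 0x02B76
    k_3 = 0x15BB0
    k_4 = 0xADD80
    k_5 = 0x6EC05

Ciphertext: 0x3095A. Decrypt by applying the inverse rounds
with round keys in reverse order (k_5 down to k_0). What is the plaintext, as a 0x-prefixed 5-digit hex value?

0x532C4

s_0 = ciphertext = 0x3095A
s_1 = InvRound(s_0, k_5) = 0xAD213
s_2 = InvRound(s_1, k_4) = 0x3CA42
s_3 = InvRound(s_2, k_3) = 0x7E948
s_4 = InvRound(s_3, k_2) = 0x99C25
s_5 = InvRound(s_4, k_1) = 0x2F64C
s_6 = InvRound(s_5, k_0) = 0x532C4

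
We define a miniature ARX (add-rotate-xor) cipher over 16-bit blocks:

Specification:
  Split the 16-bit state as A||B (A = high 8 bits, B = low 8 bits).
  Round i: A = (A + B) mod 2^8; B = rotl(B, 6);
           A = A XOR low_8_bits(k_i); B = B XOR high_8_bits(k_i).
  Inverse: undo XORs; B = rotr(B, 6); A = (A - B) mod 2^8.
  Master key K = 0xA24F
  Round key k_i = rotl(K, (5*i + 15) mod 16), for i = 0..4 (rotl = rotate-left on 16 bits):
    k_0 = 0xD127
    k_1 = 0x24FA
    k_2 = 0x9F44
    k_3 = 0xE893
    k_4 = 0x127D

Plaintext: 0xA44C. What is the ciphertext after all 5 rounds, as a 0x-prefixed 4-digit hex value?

s_0 = plaintext = 0xA44C
s_1 = Round(s_0, k_0) = 0xD7C2
s_2 = Round(s_1, k_1) = 0x6394
s_3 = Round(s_2, k_2) = 0xB3BA
s_4 = Round(s_3, k_3) = 0xFE46
s_5 = Round(s_4, k_4) = 0x3983

0x3983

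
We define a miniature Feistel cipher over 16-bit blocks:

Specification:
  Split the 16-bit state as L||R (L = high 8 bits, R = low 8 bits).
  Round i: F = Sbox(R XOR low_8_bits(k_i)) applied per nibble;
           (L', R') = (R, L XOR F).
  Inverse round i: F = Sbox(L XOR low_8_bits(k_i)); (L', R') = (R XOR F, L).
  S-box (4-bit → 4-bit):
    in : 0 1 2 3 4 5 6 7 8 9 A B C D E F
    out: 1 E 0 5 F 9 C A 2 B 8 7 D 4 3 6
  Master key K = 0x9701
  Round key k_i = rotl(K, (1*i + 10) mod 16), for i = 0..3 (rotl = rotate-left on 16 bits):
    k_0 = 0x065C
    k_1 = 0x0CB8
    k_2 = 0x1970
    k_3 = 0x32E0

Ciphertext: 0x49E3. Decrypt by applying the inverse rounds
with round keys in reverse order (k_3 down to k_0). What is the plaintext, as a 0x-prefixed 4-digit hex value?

0xE58D

s_0 = ciphertext = 0x49E3
s_1 = InvRound(s_0, k_3) = 0x6849
s_2 = InvRound(s_1, k_2) = 0xAB68
s_3 = InvRound(s_2, k_1) = 0x8DAB
s_4 = InvRound(s_3, k_0) = 0xE58D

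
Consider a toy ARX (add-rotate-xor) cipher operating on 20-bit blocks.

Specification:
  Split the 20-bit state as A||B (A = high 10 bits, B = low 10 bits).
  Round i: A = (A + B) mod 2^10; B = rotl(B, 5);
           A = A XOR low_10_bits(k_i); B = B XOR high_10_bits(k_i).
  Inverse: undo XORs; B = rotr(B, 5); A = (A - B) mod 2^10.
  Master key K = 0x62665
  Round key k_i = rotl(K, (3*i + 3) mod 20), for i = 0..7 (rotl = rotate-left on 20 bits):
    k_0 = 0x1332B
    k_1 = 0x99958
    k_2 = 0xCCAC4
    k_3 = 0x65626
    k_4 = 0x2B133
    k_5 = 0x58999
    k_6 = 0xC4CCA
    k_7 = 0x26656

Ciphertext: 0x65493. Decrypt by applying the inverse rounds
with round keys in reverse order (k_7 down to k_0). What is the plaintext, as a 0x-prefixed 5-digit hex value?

s_0 = ciphertext = 0x65493
s_1 = InvRound(s_0, k_7) = 0xA0D40
s_2 = InvRound(s_1, k_6) = 0xF5E72
s_3 = InvRound(s_2, k_5) = 0x0DA18
s_4 = InvRound(s_3, k_4) = 0x9C295
s_5 = InvRound(s_4, k_3) = 0x0F818
s_6 = InvRound(s_5, k_2) = 0x68559
s_7 = InvRound(s_6, k_1) = 0x403F9
s_8 = InvRound(s_7, k_0) = 0xDBABD

0xDBABD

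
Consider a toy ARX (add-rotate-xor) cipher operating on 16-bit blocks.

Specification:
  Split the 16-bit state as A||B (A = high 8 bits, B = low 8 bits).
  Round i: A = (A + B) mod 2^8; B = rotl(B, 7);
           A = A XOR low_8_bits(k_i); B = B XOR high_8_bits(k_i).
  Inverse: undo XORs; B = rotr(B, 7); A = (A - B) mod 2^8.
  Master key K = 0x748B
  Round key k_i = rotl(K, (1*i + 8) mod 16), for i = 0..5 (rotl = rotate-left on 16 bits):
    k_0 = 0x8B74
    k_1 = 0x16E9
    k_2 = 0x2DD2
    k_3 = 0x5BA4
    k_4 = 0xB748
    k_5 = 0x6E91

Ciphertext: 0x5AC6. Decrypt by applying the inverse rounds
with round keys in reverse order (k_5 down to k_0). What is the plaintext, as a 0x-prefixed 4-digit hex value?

0xA84F

s_0 = ciphertext = 0x5AC6
s_1 = InvRound(s_0, k_5) = 0x7A51
s_2 = InvRound(s_1, k_4) = 0x65CD
s_3 = InvRound(s_2, k_3) = 0x942D
s_4 = InvRound(s_3, k_2) = 0x4600
s_5 = InvRound(s_4, k_1) = 0x832C
s_6 = InvRound(s_5, k_0) = 0xA84F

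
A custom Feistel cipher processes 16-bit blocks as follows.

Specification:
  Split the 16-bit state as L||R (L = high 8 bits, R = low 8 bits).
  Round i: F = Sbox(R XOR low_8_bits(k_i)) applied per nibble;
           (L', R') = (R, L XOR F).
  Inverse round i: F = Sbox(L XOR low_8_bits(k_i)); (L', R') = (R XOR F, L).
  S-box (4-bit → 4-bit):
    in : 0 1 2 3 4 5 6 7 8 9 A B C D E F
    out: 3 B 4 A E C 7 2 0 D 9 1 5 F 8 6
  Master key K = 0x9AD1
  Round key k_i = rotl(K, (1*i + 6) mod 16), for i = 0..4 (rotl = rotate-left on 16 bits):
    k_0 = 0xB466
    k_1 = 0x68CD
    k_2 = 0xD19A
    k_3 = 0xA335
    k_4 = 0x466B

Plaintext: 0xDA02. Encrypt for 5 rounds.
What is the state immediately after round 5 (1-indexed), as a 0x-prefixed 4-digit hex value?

0xC0B9

s_0 = plaintext = 0xDA02
s_1 = Round(s_0, k_0) = 0x02A4
s_2 = Round(s_1, k_1) = 0xA47F
s_3 = Round(s_2, k_2) = 0x7F28
s_4 = Round(s_3, k_3) = 0x28C0
s_5 = Round(s_4, k_4) = 0xC0B9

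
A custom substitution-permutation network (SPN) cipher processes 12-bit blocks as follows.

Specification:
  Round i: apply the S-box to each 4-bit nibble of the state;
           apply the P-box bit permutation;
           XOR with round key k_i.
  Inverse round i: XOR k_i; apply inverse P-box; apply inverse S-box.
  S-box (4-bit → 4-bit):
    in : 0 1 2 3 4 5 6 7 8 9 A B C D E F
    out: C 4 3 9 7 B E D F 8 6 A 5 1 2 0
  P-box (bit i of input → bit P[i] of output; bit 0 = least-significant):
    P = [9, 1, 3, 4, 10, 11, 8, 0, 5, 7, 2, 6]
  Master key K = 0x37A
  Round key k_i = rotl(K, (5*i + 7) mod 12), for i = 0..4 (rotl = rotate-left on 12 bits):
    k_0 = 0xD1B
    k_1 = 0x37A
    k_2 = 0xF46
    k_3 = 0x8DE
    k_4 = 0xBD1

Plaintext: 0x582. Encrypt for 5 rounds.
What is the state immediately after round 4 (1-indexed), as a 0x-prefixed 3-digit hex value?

0x451

s_0 = plaintext = 0x582
s_1 = Round(s_0, k_0) = 0x2F8
s_2 = Round(s_1, k_1) = 0x1C0
s_3 = Round(s_2, k_2) = 0xA5A
s_4 = Round(s_3, k_3) = 0x451
s_5 = Round(s_4, k_4) = 0x77C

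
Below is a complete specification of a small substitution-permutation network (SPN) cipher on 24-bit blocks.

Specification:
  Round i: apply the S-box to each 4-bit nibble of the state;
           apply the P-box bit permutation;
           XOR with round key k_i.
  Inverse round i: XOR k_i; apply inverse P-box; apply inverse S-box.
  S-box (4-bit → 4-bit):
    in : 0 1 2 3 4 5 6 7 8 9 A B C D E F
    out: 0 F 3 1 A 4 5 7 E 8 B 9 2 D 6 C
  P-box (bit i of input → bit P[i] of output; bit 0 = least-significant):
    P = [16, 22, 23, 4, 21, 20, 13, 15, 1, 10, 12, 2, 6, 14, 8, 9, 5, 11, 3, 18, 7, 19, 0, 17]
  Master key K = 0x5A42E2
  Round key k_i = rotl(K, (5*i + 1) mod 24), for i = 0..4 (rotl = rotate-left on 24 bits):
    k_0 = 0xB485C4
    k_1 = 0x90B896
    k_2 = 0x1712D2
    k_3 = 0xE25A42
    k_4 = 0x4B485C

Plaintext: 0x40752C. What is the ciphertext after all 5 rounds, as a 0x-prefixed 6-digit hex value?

0x3B228C

s_0 = plaintext = 0x40752C
s_1 = Round(s_0, k_0) = 0xCED484
s_2 = Round(s_1, k_1) = 0xC817CA
s_3 = Round(s_2, k_2) = 0x4A4D88
s_4 = Round(s_3, k_3) = 0x3CA074
s_5 = Round(s_4, k_4) = 0x3B228C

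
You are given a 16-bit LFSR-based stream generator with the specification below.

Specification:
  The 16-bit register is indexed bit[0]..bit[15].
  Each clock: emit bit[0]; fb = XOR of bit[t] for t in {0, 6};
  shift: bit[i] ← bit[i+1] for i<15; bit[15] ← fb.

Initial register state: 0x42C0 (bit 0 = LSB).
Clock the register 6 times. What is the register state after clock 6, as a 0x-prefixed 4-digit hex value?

0x2D0B

reg_0 = 0x42C0
clock 1: out=0, reg = 0xA160
clock 2: out=0, reg = 0xD0B0
clock 3: out=0, reg = 0x6858
clock 4: out=0, reg = 0xB42C
clock 5: out=0, reg = 0x5A16
clock 6: out=0, reg = 0x2D0B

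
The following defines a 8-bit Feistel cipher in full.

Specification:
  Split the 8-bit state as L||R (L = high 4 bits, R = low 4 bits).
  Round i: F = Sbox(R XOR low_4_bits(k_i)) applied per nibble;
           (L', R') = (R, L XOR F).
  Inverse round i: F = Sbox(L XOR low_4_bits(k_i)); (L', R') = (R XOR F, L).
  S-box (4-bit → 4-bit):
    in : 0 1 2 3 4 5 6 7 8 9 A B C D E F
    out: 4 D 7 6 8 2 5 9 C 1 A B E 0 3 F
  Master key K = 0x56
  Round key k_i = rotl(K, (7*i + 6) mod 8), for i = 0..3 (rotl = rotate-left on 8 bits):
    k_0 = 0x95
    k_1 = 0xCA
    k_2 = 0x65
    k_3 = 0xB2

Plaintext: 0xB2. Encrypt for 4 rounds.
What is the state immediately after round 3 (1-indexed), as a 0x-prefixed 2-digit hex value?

s_0 = plaintext = 0xB2
s_1 = Round(s_0, k_0) = 0x22
s_2 = Round(s_1, k_1) = 0x2E
s_3 = Round(s_2, k_2) = 0xE9
s_4 = Round(s_3, k_3) = 0x95

0xE9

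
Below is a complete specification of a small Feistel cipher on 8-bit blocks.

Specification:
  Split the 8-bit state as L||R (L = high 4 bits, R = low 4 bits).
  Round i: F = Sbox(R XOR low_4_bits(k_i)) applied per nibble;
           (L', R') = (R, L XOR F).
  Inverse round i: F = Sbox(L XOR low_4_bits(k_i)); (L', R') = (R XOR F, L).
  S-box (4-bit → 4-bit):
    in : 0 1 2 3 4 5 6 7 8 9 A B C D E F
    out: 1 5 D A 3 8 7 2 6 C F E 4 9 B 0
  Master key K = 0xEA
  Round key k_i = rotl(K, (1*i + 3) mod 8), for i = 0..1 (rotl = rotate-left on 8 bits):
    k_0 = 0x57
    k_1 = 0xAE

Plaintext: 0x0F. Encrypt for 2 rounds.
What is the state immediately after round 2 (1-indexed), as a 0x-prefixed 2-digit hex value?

s_0 = plaintext = 0x0F
s_1 = Round(s_0, k_0) = 0xF6
s_2 = Round(s_1, k_1) = 0x69

0x69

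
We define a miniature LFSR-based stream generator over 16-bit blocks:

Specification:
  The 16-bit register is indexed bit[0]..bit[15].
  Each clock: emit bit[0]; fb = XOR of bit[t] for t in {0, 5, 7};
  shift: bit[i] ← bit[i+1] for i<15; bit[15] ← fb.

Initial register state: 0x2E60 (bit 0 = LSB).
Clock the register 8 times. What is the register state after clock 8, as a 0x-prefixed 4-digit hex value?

0x4F2E

reg_0 = 0x2E60
clock 1: out=0, reg = 0x9730
clock 2: out=0, reg = 0xCB98
clock 3: out=0, reg = 0xE5CC
clock 4: out=0, reg = 0xF2E6
clock 5: out=0, reg = 0x7973
clock 6: out=1, reg = 0x3CB9
clock 7: out=1, reg = 0x9E5C
clock 8: out=0, reg = 0x4F2E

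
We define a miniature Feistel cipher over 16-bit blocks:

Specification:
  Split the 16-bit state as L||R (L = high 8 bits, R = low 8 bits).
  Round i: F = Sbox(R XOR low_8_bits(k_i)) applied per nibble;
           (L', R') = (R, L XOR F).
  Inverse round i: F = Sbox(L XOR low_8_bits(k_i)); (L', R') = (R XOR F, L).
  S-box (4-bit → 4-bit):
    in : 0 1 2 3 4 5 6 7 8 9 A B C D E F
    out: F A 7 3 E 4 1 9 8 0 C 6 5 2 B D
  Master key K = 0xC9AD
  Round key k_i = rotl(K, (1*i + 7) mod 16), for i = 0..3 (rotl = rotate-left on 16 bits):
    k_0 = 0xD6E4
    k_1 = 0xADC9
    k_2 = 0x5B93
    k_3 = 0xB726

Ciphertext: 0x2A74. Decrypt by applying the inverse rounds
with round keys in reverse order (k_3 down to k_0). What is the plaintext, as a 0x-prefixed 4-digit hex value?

s_0 = ciphertext = 0x2A74
s_1 = InvRound(s_0, k_3) = 0x812A
s_2 = InvRound(s_1, k_2) = 0x8D81
s_3 = InvRound(s_2, k_1) = 0x6F8D
s_4 = InvRound(s_3, k_0) = 0x0B6F

0x0B6F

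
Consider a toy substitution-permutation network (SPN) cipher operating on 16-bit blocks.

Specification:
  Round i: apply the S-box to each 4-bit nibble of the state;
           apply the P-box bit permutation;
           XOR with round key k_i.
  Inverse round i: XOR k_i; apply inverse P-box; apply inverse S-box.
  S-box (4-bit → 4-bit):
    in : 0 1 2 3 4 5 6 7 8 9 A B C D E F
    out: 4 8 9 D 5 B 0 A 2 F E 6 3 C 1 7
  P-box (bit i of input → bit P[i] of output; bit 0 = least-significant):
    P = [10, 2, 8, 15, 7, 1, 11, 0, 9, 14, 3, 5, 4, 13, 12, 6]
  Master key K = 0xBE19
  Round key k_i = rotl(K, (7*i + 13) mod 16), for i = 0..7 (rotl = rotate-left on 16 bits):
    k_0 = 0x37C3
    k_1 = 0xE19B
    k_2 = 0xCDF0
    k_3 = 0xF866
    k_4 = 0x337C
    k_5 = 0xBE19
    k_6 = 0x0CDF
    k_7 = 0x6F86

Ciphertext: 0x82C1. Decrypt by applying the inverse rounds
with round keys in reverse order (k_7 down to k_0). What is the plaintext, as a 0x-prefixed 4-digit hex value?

s_0 = ciphertext = 0x82C1
s_1 = InvRound(s_0, k_7) = 0x78A9
s_2 = InvRound(s_1, k_6) = 0x978C
s_3 = InvRound(s_2, k_5) = 0xC63B
s_4 = InvRound(s_3, k_4) = 0xA879
s_5 = InvRound(s_4, k_3) = 0x4B78
s_6 = InvRound(s_5, k_2) = 0x64E2
s_7 = InvRound(s_6, k_1) = 0x2D13
s_8 = InvRound(s_7, k_0) = 0x3E46

0x3E46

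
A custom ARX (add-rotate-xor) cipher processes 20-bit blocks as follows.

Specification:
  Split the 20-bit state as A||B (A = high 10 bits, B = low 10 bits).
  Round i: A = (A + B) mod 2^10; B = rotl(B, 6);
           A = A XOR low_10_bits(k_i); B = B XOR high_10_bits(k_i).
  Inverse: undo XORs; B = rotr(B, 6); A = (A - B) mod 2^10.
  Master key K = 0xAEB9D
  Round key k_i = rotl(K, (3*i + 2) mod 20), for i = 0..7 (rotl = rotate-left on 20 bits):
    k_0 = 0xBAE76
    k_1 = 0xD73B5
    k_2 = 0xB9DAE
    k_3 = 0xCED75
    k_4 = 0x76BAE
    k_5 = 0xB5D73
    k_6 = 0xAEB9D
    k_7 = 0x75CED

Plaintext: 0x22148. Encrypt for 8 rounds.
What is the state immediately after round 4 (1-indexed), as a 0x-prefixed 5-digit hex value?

s_0 = plaintext = 0x22148
s_1 = Round(s_0, k_0) = 0xE98FF
s_2 = Round(s_1, k_1) = 0xC4093
s_3 = Round(s_2, k_2) = 0x8362E
s_4 = Round(s_3, k_3) = 0x53899
s_5 = Round(s_4, k_4) = 0x92793
s_6 = Round(s_5, k_5) = 0x2BE2E
s_7 = Round(s_6, k_6) = 0x50118
s_8 = Round(s_7, k_7) = 0xAD7C6

0x53899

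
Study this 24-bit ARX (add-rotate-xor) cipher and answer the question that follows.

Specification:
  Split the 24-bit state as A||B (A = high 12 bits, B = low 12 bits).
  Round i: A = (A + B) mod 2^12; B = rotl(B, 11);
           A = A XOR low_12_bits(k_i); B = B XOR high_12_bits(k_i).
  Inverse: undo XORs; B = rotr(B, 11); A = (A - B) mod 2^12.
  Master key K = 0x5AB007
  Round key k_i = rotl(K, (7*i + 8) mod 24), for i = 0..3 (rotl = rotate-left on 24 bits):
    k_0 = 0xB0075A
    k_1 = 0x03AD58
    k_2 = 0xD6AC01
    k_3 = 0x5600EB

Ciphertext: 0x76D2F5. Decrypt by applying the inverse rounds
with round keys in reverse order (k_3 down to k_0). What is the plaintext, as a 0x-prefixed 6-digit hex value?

0x9634E8

s_0 = ciphertext = 0x76D2F5
s_1 = InvRound(s_0, k_3) = 0x85CF2A
s_2 = InvRound(s_1, k_2) = 0xFDD480
s_3 = InvRound(s_2, k_1) = 0x911974
s_4 = InvRound(s_3, k_0) = 0x9634E8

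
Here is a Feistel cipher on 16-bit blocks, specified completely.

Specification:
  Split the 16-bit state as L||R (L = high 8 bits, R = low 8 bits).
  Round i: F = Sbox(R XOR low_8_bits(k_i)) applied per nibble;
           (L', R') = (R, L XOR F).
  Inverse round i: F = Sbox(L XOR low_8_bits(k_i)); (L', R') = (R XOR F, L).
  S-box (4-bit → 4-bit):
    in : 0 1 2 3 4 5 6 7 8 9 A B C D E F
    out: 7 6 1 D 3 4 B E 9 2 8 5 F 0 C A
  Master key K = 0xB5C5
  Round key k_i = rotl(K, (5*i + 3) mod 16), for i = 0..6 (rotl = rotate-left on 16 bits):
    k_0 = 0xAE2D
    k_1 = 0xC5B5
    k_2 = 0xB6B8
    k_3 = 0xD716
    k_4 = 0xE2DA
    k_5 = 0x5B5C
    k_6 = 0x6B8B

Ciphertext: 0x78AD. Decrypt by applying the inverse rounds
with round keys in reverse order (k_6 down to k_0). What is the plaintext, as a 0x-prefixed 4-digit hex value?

s_0 = ciphertext = 0x78AD
s_1 = InvRound(s_0, k_6) = 0x0078
s_2 = InvRound(s_1, k_5) = 0x3700
s_3 = InvRound(s_2, k_4) = 0xC037
s_4 = InvRound(s_3, k_3) = 0x3CC0
s_5 = InvRound(s_4, k_2) = 0x533C
s_6 = InvRound(s_5, k_1) = 0xF753
s_7 = InvRound(s_6, k_0) = 0x5BF7

0x5BF7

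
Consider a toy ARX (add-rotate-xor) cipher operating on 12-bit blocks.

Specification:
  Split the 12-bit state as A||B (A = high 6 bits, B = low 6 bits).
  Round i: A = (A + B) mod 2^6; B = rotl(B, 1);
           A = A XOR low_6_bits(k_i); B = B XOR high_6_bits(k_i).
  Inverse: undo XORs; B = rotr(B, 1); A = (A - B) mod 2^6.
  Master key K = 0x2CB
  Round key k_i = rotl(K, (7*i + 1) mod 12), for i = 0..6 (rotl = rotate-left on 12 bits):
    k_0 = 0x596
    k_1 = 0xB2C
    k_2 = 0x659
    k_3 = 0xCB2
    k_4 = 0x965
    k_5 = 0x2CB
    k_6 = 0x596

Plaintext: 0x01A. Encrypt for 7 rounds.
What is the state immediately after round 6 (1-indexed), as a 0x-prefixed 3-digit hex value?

s_0 = plaintext = 0x01A
s_1 = Round(s_0, k_0) = 0x322
s_2 = Round(s_1, k_1) = 0x0A9
s_3 = Round(s_2, k_2) = 0xC8A
s_4 = Round(s_3, k_3) = 0x3A6
s_5 = Round(s_4, k_4) = 0x468
s_6 = Round(s_5, k_5) = 0xC9A
s_7 = Round(s_6, k_6) = 0x6A2

0xC9A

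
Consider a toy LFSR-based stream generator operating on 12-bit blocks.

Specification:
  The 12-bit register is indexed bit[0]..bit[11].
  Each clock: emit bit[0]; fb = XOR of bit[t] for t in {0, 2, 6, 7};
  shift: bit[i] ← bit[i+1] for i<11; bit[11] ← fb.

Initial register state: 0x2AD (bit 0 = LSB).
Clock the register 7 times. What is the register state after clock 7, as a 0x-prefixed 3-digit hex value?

reg_0 = 0x2AD
clock 1: out=1, reg = 0x956
clock 2: out=0, reg = 0x4AB
clock 3: out=1, reg = 0x255
clock 4: out=1, reg = 0x92A
clock 5: out=0, reg = 0x495
clock 6: out=1, reg = 0xA4A
clock 7: out=0, reg = 0xD25

0xD25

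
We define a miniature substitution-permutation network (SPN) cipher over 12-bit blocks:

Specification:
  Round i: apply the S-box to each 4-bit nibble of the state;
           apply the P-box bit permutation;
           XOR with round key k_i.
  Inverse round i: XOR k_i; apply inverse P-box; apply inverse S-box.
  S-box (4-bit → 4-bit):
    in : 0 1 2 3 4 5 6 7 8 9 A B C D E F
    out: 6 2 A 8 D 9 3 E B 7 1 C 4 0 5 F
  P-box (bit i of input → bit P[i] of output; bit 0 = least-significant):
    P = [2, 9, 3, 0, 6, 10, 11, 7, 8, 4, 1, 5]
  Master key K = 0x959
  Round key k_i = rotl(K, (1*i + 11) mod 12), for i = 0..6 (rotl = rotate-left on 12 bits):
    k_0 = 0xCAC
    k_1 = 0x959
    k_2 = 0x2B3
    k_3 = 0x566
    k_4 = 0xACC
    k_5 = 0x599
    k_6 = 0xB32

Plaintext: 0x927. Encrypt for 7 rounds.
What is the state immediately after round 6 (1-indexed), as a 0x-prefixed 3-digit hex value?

s_0 = plaintext = 0x927
s_1 = Round(s_0, k_0) = 0xB37
s_2 = Round(s_1, k_1) = 0xBF2
s_3 = Round(s_2, k_2) = 0xC50
s_4 = Round(s_3, k_3) = 0x7AC
s_5 = Round(s_4, k_4) = 0xAB6
s_6 = Round(s_5, k_5) = 0xE1D
s_7 = Round(s_6, k_6) = 0xE30

0xE1D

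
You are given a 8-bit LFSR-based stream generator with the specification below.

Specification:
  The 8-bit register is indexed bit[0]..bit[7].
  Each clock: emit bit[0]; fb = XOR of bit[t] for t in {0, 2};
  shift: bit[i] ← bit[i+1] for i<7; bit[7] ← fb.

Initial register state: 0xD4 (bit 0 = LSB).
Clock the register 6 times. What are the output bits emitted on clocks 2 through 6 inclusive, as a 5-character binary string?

reg_0 = 0xD4
clock 1: out=0, reg = 0xEA
clock 2: out=0, reg = 0x75
clock 3: out=1, reg = 0x3A
clock 4: out=0, reg = 0x1D
clock 5: out=1, reg = 0x0E
clock 6: out=0, reg = 0x87

01010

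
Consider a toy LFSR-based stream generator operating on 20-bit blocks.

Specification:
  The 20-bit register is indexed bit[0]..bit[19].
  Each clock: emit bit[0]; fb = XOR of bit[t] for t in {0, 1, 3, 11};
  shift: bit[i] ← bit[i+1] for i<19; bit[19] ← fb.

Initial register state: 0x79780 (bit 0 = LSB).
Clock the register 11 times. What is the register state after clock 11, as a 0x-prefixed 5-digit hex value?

0x484F2

reg_0 = 0x79780
clock 1: out=0, reg = 0x3CBC0
clock 2: out=0, reg = 0x9E5E0
clock 3: out=0, reg = 0x4F2F0
clock 4: out=0, reg = 0x27978
clock 5: out=0, reg = 0x13CBC
clock 6: out=0, reg = 0x09E5E
clock 7: out=0, reg = 0x84F2F
clock 8: out=1, reg = 0x42797
clock 9: out=1, reg = 0x213CB
clock 10: out=1, reg = 0x909E5
clock 11: out=1, reg = 0x484F2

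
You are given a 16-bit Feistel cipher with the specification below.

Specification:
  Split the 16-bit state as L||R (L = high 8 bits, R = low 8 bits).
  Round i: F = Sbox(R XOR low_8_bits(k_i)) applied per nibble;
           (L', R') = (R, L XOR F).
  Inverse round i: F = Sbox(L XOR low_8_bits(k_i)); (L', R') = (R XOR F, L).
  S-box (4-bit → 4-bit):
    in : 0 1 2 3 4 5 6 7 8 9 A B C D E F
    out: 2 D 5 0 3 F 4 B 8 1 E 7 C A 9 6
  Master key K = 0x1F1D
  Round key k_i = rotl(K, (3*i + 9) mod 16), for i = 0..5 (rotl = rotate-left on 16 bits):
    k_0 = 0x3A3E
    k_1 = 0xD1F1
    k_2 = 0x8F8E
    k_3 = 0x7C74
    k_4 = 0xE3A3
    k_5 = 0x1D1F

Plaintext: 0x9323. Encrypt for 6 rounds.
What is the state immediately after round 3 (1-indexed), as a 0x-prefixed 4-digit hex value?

0x5BE6

s_0 = plaintext = 0x9323
s_1 = Round(s_0, k_0) = 0x2349
s_2 = Round(s_1, k_1) = 0x495B
s_3 = Round(s_2, k_2) = 0x5BE6
s_4 = Round(s_3, k_3) = 0xE64E
s_5 = Round(s_4, k_4) = 0x4E7C
s_6 = Round(s_5, k_5) = 0x7C0E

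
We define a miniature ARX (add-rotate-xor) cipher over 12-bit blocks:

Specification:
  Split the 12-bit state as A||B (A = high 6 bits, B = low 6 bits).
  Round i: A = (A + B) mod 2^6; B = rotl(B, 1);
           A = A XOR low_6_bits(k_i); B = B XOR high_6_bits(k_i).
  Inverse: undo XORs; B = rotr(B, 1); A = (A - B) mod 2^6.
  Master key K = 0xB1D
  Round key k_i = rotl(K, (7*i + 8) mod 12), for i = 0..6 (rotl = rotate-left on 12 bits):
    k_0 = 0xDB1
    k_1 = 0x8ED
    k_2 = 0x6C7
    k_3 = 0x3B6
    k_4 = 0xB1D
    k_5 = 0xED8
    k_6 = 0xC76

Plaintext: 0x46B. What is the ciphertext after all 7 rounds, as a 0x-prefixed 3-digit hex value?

s_0 = plaintext = 0x46B
s_1 = Round(s_0, k_0) = 0x361
s_2 = Round(s_1, k_1) = 0x0E0
s_3 = Round(s_2, k_2) = 0x91A
s_4 = Round(s_3, k_3) = 0x23A
s_5 = Round(s_4, k_4) = 0x7D9
s_6 = Round(s_5, k_5) = 0x809
s_7 = Round(s_6, k_6) = 0x7E3

0x7E3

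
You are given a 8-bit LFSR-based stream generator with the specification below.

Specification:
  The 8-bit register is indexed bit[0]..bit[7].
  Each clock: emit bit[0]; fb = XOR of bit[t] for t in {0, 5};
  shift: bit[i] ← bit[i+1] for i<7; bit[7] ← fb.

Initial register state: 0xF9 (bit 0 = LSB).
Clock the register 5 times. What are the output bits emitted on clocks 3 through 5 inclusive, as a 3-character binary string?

011

reg_0 = 0xF9
clock 1: out=1, reg = 0x7C
clock 2: out=0, reg = 0xBE
clock 3: out=0, reg = 0xDF
clock 4: out=1, reg = 0xEF
clock 5: out=1, reg = 0x77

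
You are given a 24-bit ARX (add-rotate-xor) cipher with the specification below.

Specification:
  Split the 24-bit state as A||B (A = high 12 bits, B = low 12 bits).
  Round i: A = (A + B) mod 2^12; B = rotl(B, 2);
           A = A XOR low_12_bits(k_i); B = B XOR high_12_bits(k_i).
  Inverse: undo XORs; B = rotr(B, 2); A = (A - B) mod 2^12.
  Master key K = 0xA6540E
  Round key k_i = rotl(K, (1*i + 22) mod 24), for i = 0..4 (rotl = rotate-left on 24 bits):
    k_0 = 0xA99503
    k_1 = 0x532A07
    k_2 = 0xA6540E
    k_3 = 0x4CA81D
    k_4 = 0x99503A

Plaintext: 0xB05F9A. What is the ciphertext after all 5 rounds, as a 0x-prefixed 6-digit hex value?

s_0 = plaintext = 0xB05F9A
s_1 = Round(s_0, k_0) = 0xF9C4F2
s_2 = Round(s_1, k_1) = 0xE896FB
s_3 = Round(s_2, k_2) = 0x18A188
s_4 = Round(s_3, k_3) = 0xB0F2EA
s_5 = Round(s_4, k_4) = 0xDC323D

0xDC323D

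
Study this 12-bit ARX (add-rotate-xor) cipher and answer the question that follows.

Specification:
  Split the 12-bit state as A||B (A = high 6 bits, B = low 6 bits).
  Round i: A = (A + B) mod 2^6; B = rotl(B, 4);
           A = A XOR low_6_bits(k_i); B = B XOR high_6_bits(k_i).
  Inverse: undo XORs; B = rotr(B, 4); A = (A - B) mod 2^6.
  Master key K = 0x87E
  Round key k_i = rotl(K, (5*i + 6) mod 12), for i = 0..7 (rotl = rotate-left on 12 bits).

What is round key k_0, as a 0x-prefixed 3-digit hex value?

K = 0x87E
k_0 = rotl(K, (5*0+6) mod 12) = rotl(K, 6) = 0xFA1

0xFA1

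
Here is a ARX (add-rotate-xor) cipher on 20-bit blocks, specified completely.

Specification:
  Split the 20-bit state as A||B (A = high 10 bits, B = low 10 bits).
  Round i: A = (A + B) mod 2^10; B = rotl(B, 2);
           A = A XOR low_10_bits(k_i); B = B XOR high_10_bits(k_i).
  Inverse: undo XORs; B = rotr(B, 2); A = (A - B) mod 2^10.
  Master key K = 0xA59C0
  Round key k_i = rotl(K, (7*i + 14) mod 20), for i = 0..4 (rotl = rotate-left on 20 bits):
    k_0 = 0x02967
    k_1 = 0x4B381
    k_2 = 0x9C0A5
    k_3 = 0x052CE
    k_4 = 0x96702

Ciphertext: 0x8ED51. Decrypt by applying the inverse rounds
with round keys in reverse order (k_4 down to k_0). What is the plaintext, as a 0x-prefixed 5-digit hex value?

0x69141

s_0 = ciphertext = 0x8ED51
s_1 = InvRound(s_0, k_4) = 0x1DCC2
s_2 = InvRound(s_1, k_3) = 0x21235
s_3 = InvRound(s_2, k_2) = 0xC4111
s_4 = InvRound(s_3, k_1) = 0xE090F
s_5 = InvRound(s_4, k_0) = 0x69141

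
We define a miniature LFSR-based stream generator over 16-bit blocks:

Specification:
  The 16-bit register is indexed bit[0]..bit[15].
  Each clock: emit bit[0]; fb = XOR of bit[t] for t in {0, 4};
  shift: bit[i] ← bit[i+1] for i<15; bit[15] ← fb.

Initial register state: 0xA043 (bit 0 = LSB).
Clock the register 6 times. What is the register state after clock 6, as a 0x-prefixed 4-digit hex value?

0x1E81

reg_0 = 0xA043
clock 1: out=1, reg = 0xD021
clock 2: out=1, reg = 0xE810
clock 3: out=0, reg = 0xF408
clock 4: out=0, reg = 0x7A04
clock 5: out=0, reg = 0x3D02
clock 6: out=0, reg = 0x1E81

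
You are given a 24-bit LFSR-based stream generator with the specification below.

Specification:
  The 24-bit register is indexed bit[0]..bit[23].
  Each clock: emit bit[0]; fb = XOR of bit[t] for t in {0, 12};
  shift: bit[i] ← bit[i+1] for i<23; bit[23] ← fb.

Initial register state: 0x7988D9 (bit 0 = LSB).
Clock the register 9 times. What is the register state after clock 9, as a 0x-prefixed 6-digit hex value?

0xA0BCC4

reg_0 = 0x7988D9
clock 1: out=1, reg = 0xBCC46C
clock 2: out=0, reg = 0x5E6236
clock 3: out=0, reg = 0x2F311B
clock 4: out=1, reg = 0x17988D
clock 5: out=1, reg = 0x0BCC46
clock 6: out=0, reg = 0x05E623
clock 7: out=1, reg = 0x82F311
clock 8: out=1, reg = 0x417988
clock 9: out=0, reg = 0xA0BCC4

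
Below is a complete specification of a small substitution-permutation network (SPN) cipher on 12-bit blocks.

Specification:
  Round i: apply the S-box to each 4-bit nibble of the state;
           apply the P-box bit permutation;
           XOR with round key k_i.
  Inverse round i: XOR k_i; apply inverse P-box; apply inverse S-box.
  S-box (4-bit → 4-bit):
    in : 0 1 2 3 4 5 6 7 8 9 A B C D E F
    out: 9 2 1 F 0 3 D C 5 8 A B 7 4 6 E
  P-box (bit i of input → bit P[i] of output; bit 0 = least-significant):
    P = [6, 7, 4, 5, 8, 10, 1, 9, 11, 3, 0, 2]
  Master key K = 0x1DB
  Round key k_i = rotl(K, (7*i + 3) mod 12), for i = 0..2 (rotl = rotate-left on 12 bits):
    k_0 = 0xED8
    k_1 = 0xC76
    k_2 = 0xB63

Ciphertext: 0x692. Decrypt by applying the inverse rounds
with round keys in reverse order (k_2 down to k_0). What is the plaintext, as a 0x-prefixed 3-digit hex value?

0x825

s_0 = ciphertext = 0x692
s_1 = InvRound(s_0, k_2) = 0x853
s_2 = InvRound(s_1, k_1) = 0x719
s_3 = InvRound(s_2, k_0) = 0x825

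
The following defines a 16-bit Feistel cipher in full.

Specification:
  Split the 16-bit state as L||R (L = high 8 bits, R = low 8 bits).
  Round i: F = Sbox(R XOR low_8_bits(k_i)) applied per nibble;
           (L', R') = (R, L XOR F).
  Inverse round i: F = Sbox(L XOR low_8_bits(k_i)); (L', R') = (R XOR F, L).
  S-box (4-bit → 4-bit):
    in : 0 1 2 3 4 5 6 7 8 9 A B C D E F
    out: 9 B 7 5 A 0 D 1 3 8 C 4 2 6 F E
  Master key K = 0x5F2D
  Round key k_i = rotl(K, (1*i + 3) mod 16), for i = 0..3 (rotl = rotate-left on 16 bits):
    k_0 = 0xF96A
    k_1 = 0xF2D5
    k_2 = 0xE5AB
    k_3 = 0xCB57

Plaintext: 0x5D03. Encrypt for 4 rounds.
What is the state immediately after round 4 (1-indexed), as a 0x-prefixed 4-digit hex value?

0x4EB2

s_0 = plaintext = 0x5D03
s_1 = Round(s_0, k_0) = 0x0385
s_2 = Round(s_1, k_1) = 0x850A
s_3 = Round(s_2, k_2) = 0x0A4E
s_4 = Round(s_3, k_3) = 0x4EB2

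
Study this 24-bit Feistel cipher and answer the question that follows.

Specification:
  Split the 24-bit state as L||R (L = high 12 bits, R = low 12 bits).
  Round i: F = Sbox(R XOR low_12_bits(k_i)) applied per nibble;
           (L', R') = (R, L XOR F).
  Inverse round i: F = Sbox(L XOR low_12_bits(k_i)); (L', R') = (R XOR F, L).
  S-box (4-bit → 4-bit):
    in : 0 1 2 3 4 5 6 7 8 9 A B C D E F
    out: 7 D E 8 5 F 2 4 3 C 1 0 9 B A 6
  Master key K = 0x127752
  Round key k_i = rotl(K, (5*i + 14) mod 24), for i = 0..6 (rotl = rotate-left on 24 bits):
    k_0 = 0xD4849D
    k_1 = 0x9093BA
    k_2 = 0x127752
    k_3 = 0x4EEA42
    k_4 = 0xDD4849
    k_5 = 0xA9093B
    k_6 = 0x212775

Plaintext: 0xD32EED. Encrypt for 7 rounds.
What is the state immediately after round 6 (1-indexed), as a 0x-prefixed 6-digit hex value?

0xEA7B02

s_0 = plaintext = 0xD32EED
s_1 = Round(s_0, k_0) = 0xEEDC75
s_2 = Round(s_1, k_1) = 0xC7587B
s_3 = Round(s_2, k_2) = 0x87BA99
s_4 = Round(s_3, k_3) = 0xA99FCB
s_5 = Round(s_4, k_4) = 0xFCBEA7
s_6 = Round(s_5, k_5) = 0xEA7B02
s_7 = Round(s_6, k_6) = 0xB027E3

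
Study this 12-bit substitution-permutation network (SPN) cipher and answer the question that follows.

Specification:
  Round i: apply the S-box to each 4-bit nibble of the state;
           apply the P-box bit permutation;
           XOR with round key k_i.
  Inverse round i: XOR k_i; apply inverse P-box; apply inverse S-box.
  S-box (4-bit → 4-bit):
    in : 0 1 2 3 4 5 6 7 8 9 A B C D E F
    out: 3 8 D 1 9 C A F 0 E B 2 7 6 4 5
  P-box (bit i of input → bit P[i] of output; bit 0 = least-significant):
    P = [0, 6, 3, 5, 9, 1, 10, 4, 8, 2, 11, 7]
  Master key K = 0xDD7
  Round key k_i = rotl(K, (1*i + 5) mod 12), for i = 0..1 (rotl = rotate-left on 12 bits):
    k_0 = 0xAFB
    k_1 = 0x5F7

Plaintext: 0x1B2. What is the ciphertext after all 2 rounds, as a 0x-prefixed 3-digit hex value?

s_0 = plaintext = 0x1B2
s_1 = Round(s_0, k_0) = 0xA50
s_2 = Round(s_1, k_1) = 0x022

0x022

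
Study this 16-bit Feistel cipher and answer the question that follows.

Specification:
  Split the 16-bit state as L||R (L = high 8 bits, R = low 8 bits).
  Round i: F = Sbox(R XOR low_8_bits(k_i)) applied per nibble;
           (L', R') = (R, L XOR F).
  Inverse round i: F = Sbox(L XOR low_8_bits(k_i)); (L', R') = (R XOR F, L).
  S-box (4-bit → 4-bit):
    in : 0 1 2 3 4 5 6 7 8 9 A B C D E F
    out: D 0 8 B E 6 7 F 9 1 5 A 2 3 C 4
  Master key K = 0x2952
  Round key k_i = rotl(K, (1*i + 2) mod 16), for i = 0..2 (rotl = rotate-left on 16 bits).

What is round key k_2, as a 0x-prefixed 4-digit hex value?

K = 0x2952
k_0 = rotl(K, (1*0+2) mod 16) = rotl(K, 2) = 0xA548
k_1 = rotl(K, (1*1+2) mod 16) = rotl(K, 3) = 0x4A91
k_2 = rotl(K, (1*2+2) mod 16) = rotl(K, 4) = 0x9522

0x9522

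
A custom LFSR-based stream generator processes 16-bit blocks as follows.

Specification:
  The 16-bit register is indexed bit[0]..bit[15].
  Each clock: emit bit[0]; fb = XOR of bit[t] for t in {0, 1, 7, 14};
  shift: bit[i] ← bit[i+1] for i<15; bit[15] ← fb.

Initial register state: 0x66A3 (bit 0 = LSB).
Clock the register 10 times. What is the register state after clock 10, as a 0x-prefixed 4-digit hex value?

0xE999

reg_0 = 0x66A3
clock 1: out=1, reg = 0x3351
clock 2: out=1, reg = 0x99A8
clock 3: out=0, reg = 0xCCD4
clock 4: out=0, reg = 0x666A
clock 5: out=0, reg = 0x3335
clock 6: out=1, reg = 0x999A
clock 7: out=0, reg = 0x4CCD
clock 8: out=1, reg = 0xA666
clock 9: out=0, reg = 0xD333
clock 10: out=1, reg = 0xE999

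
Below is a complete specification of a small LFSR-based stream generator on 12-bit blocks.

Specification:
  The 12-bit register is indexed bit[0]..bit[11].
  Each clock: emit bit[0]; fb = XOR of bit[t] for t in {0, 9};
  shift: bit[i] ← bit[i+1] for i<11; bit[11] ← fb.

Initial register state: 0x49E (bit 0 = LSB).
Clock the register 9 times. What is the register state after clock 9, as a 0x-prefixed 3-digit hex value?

0xBE2

reg_0 = 0x49E
clock 1: out=0, reg = 0x24F
clock 2: out=1, reg = 0x127
clock 3: out=1, reg = 0x893
clock 4: out=1, reg = 0xC49
clock 5: out=1, reg = 0xE24
clock 6: out=0, reg = 0xF12
clock 7: out=0, reg = 0xF89
clock 8: out=1, reg = 0x7C4
clock 9: out=0, reg = 0xBE2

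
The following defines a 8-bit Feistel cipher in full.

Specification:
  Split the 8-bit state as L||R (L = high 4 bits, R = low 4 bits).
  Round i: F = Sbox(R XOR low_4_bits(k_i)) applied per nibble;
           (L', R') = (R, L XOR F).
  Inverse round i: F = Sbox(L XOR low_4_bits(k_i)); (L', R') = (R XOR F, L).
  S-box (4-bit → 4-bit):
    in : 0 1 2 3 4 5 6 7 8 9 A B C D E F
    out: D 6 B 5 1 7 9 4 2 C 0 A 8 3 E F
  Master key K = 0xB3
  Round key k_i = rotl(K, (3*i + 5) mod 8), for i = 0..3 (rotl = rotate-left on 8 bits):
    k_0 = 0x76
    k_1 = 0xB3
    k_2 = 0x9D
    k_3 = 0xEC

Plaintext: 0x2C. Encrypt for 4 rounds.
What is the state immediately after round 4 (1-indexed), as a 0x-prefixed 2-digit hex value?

0x6A

s_0 = plaintext = 0x2C
s_1 = Round(s_0, k_0) = 0xC2
s_2 = Round(s_1, k_1) = 0x2A
s_3 = Round(s_2, k_2) = 0xA6
s_4 = Round(s_3, k_3) = 0x6A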